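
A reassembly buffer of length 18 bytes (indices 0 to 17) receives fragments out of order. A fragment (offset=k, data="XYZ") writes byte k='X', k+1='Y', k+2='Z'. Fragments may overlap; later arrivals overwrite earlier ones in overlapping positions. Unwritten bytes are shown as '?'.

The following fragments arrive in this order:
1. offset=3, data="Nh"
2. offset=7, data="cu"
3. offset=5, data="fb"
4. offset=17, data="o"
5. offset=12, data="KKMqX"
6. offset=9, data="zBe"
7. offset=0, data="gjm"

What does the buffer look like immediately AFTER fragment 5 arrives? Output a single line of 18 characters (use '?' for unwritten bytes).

Fragment 1: offset=3 data="Nh" -> buffer=???Nh?????????????
Fragment 2: offset=7 data="cu" -> buffer=???Nh??cu?????????
Fragment 3: offset=5 data="fb" -> buffer=???Nhfbcu?????????
Fragment 4: offset=17 data="o" -> buffer=???Nhfbcu????????o
Fragment 5: offset=12 data="KKMqX" -> buffer=???Nhfbcu???KKMqXo

Answer: ???Nhfbcu???KKMqXo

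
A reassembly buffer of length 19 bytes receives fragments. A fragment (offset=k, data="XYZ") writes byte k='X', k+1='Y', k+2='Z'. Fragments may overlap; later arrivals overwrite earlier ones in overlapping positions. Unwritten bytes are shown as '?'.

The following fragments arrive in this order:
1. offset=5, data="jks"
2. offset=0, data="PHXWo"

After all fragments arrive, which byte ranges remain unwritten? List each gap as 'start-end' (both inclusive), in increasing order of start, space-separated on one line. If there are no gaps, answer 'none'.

Answer: 8-18

Derivation:
Fragment 1: offset=5 len=3
Fragment 2: offset=0 len=5
Gaps: 8-18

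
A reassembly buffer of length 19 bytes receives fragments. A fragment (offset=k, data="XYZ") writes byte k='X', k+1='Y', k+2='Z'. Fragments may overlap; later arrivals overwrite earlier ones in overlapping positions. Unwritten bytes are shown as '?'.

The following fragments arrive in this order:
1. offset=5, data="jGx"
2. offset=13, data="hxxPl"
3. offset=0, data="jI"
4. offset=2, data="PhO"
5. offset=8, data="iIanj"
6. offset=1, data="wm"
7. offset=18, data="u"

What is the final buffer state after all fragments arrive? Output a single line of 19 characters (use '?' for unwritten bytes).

Answer: jwmhOjGxiIanjhxxPlu

Derivation:
Fragment 1: offset=5 data="jGx" -> buffer=?????jGx???????????
Fragment 2: offset=13 data="hxxPl" -> buffer=?????jGx?????hxxPl?
Fragment 3: offset=0 data="jI" -> buffer=jI???jGx?????hxxPl?
Fragment 4: offset=2 data="PhO" -> buffer=jIPhOjGx?????hxxPl?
Fragment 5: offset=8 data="iIanj" -> buffer=jIPhOjGxiIanjhxxPl?
Fragment 6: offset=1 data="wm" -> buffer=jwmhOjGxiIanjhxxPl?
Fragment 7: offset=18 data="u" -> buffer=jwmhOjGxiIanjhxxPlu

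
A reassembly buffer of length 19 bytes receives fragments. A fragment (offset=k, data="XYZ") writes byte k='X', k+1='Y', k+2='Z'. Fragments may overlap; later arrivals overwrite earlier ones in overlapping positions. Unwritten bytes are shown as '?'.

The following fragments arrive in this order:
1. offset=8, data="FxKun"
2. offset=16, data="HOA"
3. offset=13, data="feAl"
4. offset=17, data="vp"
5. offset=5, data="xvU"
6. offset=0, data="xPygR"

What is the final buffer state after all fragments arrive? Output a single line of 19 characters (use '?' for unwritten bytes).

Fragment 1: offset=8 data="FxKun" -> buffer=????????FxKun??????
Fragment 2: offset=16 data="HOA" -> buffer=????????FxKun???HOA
Fragment 3: offset=13 data="feAl" -> buffer=????????FxKunfeAlOA
Fragment 4: offset=17 data="vp" -> buffer=????????FxKunfeAlvp
Fragment 5: offset=5 data="xvU" -> buffer=?????xvUFxKunfeAlvp
Fragment 6: offset=0 data="xPygR" -> buffer=xPygRxvUFxKunfeAlvp

Answer: xPygRxvUFxKunfeAlvp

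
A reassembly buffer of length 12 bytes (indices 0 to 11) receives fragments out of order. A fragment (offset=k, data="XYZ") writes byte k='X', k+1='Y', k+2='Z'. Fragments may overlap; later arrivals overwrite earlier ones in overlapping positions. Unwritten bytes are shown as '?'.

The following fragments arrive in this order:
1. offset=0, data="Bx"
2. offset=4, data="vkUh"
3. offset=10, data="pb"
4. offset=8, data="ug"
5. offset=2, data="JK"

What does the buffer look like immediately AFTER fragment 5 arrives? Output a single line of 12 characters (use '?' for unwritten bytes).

Fragment 1: offset=0 data="Bx" -> buffer=Bx??????????
Fragment 2: offset=4 data="vkUh" -> buffer=Bx??vkUh????
Fragment 3: offset=10 data="pb" -> buffer=Bx??vkUh??pb
Fragment 4: offset=8 data="ug" -> buffer=Bx??vkUhugpb
Fragment 5: offset=2 data="JK" -> buffer=BxJKvkUhugpb

Answer: BxJKvkUhugpb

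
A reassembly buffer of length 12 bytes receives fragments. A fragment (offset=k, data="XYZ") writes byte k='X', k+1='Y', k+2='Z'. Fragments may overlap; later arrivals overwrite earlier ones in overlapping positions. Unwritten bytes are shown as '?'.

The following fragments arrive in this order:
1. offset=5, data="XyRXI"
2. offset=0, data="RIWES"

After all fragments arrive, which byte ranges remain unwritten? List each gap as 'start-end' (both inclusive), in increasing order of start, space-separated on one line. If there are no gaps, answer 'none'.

Answer: 10-11

Derivation:
Fragment 1: offset=5 len=5
Fragment 2: offset=0 len=5
Gaps: 10-11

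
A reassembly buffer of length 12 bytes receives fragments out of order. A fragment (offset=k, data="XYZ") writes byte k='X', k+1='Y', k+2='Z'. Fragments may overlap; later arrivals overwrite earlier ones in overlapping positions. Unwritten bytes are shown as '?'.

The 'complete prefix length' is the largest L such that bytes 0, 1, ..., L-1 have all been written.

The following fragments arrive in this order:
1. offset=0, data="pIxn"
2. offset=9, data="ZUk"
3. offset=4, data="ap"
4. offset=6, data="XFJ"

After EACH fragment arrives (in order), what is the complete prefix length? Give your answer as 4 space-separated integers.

Fragment 1: offset=0 data="pIxn" -> buffer=pIxn???????? -> prefix_len=4
Fragment 2: offset=9 data="ZUk" -> buffer=pIxn?????ZUk -> prefix_len=4
Fragment 3: offset=4 data="ap" -> buffer=pIxnap???ZUk -> prefix_len=6
Fragment 4: offset=6 data="XFJ" -> buffer=pIxnapXFJZUk -> prefix_len=12

Answer: 4 4 6 12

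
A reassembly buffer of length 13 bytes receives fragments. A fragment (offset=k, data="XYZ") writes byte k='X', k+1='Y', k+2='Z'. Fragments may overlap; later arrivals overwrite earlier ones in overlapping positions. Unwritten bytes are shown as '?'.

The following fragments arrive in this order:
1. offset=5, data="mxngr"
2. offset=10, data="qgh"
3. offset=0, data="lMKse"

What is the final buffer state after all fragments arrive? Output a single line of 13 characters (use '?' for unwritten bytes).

Answer: lMKsemxngrqgh

Derivation:
Fragment 1: offset=5 data="mxngr" -> buffer=?????mxngr???
Fragment 2: offset=10 data="qgh" -> buffer=?????mxngrqgh
Fragment 3: offset=0 data="lMKse" -> buffer=lMKsemxngrqgh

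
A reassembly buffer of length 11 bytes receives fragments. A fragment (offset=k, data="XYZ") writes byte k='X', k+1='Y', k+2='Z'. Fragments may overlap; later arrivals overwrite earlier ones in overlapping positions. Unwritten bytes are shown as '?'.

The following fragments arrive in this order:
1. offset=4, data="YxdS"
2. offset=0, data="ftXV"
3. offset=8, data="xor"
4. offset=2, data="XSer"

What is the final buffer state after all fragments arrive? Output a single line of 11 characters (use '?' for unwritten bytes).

Fragment 1: offset=4 data="YxdS" -> buffer=????YxdS???
Fragment 2: offset=0 data="ftXV" -> buffer=ftXVYxdS???
Fragment 3: offset=8 data="xor" -> buffer=ftXVYxdSxor
Fragment 4: offset=2 data="XSer" -> buffer=ftXSerdSxor

Answer: ftXSerdSxor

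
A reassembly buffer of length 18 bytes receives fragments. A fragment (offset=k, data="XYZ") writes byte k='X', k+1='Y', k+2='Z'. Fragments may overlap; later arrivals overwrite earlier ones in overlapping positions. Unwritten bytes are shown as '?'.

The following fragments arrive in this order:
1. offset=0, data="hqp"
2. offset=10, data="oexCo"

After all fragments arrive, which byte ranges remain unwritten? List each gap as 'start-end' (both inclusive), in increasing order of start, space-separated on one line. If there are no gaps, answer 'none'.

Answer: 3-9 15-17

Derivation:
Fragment 1: offset=0 len=3
Fragment 2: offset=10 len=5
Gaps: 3-9 15-17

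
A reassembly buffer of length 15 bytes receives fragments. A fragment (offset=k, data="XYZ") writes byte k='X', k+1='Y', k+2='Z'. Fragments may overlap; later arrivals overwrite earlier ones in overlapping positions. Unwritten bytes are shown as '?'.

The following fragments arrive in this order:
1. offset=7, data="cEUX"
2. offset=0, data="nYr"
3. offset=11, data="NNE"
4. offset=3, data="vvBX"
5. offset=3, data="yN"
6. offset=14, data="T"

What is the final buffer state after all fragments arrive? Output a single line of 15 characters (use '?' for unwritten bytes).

Fragment 1: offset=7 data="cEUX" -> buffer=???????cEUX????
Fragment 2: offset=0 data="nYr" -> buffer=nYr????cEUX????
Fragment 3: offset=11 data="NNE" -> buffer=nYr????cEUXNNE?
Fragment 4: offset=3 data="vvBX" -> buffer=nYrvvBXcEUXNNE?
Fragment 5: offset=3 data="yN" -> buffer=nYryNBXcEUXNNE?
Fragment 6: offset=14 data="T" -> buffer=nYryNBXcEUXNNET

Answer: nYryNBXcEUXNNET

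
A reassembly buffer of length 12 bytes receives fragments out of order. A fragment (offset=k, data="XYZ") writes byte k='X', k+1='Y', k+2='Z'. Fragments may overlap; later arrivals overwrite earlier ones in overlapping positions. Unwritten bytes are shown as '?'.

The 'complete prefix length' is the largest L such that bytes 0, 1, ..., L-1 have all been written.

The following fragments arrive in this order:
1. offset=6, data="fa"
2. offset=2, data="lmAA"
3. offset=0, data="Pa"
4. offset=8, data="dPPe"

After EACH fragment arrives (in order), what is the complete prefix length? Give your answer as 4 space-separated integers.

Answer: 0 0 8 12

Derivation:
Fragment 1: offset=6 data="fa" -> buffer=??????fa???? -> prefix_len=0
Fragment 2: offset=2 data="lmAA" -> buffer=??lmAAfa???? -> prefix_len=0
Fragment 3: offset=0 data="Pa" -> buffer=PalmAAfa???? -> prefix_len=8
Fragment 4: offset=8 data="dPPe" -> buffer=PalmAAfadPPe -> prefix_len=12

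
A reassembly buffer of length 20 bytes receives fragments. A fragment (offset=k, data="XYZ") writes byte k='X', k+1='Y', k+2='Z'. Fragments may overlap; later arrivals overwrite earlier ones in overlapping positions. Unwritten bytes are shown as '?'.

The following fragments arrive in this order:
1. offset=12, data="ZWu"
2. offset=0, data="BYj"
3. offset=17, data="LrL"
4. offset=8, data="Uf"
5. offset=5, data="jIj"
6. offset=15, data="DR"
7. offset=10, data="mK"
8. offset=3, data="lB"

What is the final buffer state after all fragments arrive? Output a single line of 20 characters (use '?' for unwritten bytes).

Fragment 1: offset=12 data="ZWu" -> buffer=????????????ZWu?????
Fragment 2: offset=0 data="BYj" -> buffer=BYj?????????ZWu?????
Fragment 3: offset=17 data="LrL" -> buffer=BYj?????????ZWu??LrL
Fragment 4: offset=8 data="Uf" -> buffer=BYj?????Uf??ZWu??LrL
Fragment 5: offset=5 data="jIj" -> buffer=BYj??jIjUf??ZWu??LrL
Fragment 6: offset=15 data="DR" -> buffer=BYj??jIjUf??ZWuDRLrL
Fragment 7: offset=10 data="mK" -> buffer=BYj??jIjUfmKZWuDRLrL
Fragment 8: offset=3 data="lB" -> buffer=BYjlBjIjUfmKZWuDRLrL

Answer: BYjlBjIjUfmKZWuDRLrL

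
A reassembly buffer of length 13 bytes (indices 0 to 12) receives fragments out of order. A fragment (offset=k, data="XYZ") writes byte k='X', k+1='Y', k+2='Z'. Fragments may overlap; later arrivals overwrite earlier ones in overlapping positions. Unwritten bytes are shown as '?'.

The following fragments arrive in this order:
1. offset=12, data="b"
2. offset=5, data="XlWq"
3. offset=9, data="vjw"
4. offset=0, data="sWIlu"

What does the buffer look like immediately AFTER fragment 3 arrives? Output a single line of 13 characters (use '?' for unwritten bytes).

Fragment 1: offset=12 data="b" -> buffer=????????????b
Fragment 2: offset=5 data="XlWq" -> buffer=?????XlWq???b
Fragment 3: offset=9 data="vjw" -> buffer=?????XlWqvjwb

Answer: ?????XlWqvjwb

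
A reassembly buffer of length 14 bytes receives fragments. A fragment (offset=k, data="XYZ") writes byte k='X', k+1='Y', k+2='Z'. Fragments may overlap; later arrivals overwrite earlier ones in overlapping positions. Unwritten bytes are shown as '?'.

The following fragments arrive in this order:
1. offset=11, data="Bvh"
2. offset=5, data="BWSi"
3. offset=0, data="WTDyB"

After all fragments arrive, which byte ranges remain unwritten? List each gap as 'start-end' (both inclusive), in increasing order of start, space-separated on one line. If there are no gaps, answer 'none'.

Fragment 1: offset=11 len=3
Fragment 2: offset=5 len=4
Fragment 3: offset=0 len=5
Gaps: 9-10

Answer: 9-10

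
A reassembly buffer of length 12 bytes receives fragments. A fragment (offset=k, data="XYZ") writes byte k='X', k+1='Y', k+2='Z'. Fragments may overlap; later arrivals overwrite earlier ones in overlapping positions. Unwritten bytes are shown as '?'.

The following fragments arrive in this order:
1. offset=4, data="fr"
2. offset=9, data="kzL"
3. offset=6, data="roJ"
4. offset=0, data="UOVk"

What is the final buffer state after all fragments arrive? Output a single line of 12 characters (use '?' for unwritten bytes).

Fragment 1: offset=4 data="fr" -> buffer=????fr??????
Fragment 2: offset=9 data="kzL" -> buffer=????fr???kzL
Fragment 3: offset=6 data="roJ" -> buffer=????frroJkzL
Fragment 4: offset=0 data="UOVk" -> buffer=UOVkfrroJkzL

Answer: UOVkfrroJkzL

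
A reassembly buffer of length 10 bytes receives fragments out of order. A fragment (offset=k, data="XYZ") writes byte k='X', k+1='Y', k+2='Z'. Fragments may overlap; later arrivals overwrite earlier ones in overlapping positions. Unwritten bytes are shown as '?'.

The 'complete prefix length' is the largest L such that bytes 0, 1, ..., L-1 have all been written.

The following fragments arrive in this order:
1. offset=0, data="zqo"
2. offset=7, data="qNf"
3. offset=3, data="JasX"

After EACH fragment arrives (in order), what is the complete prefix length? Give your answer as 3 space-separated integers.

Answer: 3 3 10

Derivation:
Fragment 1: offset=0 data="zqo" -> buffer=zqo??????? -> prefix_len=3
Fragment 2: offset=7 data="qNf" -> buffer=zqo????qNf -> prefix_len=3
Fragment 3: offset=3 data="JasX" -> buffer=zqoJasXqNf -> prefix_len=10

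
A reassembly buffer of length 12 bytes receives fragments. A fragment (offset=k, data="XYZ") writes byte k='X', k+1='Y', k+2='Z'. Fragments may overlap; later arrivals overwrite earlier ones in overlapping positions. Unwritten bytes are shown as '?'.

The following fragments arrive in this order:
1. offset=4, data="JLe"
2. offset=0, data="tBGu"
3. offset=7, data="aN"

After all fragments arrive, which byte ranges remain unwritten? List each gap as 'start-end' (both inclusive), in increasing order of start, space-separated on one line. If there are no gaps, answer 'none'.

Answer: 9-11

Derivation:
Fragment 1: offset=4 len=3
Fragment 2: offset=0 len=4
Fragment 3: offset=7 len=2
Gaps: 9-11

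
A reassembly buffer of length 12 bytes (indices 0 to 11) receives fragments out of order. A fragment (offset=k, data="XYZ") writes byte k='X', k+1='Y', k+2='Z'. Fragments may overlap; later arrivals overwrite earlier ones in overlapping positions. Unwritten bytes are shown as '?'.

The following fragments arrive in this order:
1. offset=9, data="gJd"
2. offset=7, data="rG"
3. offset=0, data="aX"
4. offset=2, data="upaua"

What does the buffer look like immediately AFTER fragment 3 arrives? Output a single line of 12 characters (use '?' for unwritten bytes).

Fragment 1: offset=9 data="gJd" -> buffer=?????????gJd
Fragment 2: offset=7 data="rG" -> buffer=???????rGgJd
Fragment 3: offset=0 data="aX" -> buffer=aX?????rGgJd

Answer: aX?????rGgJd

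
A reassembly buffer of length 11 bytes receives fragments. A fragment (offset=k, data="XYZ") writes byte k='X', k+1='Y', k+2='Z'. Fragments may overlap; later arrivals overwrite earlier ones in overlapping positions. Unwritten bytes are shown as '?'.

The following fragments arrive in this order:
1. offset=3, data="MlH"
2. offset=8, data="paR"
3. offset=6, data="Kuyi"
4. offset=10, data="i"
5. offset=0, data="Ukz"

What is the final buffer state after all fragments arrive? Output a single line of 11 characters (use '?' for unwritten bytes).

Answer: UkzMlHKuyii

Derivation:
Fragment 1: offset=3 data="MlH" -> buffer=???MlH?????
Fragment 2: offset=8 data="paR" -> buffer=???MlH??paR
Fragment 3: offset=6 data="Kuyi" -> buffer=???MlHKuyiR
Fragment 4: offset=10 data="i" -> buffer=???MlHKuyii
Fragment 5: offset=0 data="Ukz" -> buffer=UkzMlHKuyii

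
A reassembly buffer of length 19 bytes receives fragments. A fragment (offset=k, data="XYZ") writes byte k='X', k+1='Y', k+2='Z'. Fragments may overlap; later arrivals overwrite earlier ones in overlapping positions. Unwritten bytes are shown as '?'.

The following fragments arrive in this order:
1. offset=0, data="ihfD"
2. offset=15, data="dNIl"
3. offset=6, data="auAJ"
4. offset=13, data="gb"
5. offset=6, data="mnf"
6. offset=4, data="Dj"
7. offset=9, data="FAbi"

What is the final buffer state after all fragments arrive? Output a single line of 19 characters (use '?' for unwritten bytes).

Fragment 1: offset=0 data="ihfD" -> buffer=ihfD???????????????
Fragment 2: offset=15 data="dNIl" -> buffer=ihfD???????????dNIl
Fragment 3: offset=6 data="auAJ" -> buffer=ihfD??auAJ?????dNIl
Fragment 4: offset=13 data="gb" -> buffer=ihfD??auAJ???gbdNIl
Fragment 5: offset=6 data="mnf" -> buffer=ihfD??mnfJ???gbdNIl
Fragment 6: offset=4 data="Dj" -> buffer=ihfDDjmnfJ???gbdNIl
Fragment 7: offset=9 data="FAbi" -> buffer=ihfDDjmnfFAbigbdNIl

Answer: ihfDDjmnfFAbigbdNIl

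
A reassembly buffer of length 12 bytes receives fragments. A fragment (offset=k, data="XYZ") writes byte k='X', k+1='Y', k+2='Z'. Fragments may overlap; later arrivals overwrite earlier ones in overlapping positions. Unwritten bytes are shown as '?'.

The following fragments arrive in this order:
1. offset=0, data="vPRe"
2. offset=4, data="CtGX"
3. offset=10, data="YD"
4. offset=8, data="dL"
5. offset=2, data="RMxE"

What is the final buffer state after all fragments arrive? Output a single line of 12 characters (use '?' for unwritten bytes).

Fragment 1: offset=0 data="vPRe" -> buffer=vPRe????????
Fragment 2: offset=4 data="CtGX" -> buffer=vPReCtGX????
Fragment 3: offset=10 data="YD" -> buffer=vPReCtGX??YD
Fragment 4: offset=8 data="dL" -> buffer=vPReCtGXdLYD
Fragment 5: offset=2 data="RMxE" -> buffer=vPRMxEGXdLYD

Answer: vPRMxEGXdLYD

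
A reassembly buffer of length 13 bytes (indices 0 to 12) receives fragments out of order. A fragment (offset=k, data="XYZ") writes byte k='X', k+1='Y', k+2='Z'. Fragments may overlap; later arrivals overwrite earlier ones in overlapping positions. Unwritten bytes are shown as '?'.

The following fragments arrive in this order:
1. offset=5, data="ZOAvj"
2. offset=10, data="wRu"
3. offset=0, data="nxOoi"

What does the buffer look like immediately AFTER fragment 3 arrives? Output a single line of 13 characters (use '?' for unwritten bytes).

Fragment 1: offset=5 data="ZOAvj" -> buffer=?????ZOAvj???
Fragment 2: offset=10 data="wRu" -> buffer=?????ZOAvjwRu
Fragment 3: offset=0 data="nxOoi" -> buffer=nxOoiZOAvjwRu

Answer: nxOoiZOAvjwRu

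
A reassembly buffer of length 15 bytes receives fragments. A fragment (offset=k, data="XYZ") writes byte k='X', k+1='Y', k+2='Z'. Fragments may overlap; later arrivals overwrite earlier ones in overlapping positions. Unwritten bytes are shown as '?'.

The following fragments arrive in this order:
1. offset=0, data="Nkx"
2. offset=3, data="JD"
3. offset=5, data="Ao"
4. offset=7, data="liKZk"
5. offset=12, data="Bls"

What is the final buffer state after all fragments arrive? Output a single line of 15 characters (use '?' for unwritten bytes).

Fragment 1: offset=0 data="Nkx" -> buffer=Nkx????????????
Fragment 2: offset=3 data="JD" -> buffer=NkxJD??????????
Fragment 3: offset=5 data="Ao" -> buffer=NkxJDAo????????
Fragment 4: offset=7 data="liKZk" -> buffer=NkxJDAoliKZk???
Fragment 5: offset=12 data="Bls" -> buffer=NkxJDAoliKZkBls

Answer: NkxJDAoliKZkBls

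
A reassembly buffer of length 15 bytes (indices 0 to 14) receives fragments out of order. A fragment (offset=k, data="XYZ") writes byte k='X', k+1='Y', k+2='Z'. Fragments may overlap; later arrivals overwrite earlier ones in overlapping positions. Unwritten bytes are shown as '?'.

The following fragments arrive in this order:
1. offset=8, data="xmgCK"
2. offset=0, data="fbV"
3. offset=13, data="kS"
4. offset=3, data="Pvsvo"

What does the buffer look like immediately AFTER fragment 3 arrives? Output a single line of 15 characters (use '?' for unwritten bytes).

Fragment 1: offset=8 data="xmgCK" -> buffer=????????xmgCK??
Fragment 2: offset=0 data="fbV" -> buffer=fbV?????xmgCK??
Fragment 3: offset=13 data="kS" -> buffer=fbV?????xmgCKkS

Answer: fbV?????xmgCKkS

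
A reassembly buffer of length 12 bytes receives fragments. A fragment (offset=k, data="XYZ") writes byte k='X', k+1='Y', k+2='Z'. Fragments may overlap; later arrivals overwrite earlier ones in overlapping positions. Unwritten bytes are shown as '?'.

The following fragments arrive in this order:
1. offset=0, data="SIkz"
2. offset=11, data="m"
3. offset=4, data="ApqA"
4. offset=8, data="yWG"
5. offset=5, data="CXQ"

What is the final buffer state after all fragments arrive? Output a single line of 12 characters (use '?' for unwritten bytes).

Answer: SIkzACXQyWGm

Derivation:
Fragment 1: offset=0 data="SIkz" -> buffer=SIkz????????
Fragment 2: offset=11 data="m" -> buffer=SIkz???????m
Fragment 3: offset=4 data="ApqA" -> buffer=SIkzApqA???m
Fragment 4: offset=8 data="yWG" -> buffer=SIkzApqAyWGm
Fragment 5: offset=5 data="CXQ" -> buffer=SIkzACXQyWGm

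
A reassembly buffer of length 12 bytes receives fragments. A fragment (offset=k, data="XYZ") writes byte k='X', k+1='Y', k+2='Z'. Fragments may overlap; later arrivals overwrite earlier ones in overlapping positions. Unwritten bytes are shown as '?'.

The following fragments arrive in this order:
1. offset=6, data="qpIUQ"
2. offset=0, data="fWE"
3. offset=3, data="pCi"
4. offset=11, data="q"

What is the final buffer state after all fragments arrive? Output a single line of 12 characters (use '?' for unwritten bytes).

Answer: fWEpCiqpIUQq

Derivation:
Fragment 1: offset=6 data="qpIUQ" -> buffer=??????qpIUQ?
Fragment 2: offset=0 data="fWE" -> buffer=fWE???qpIUQ?
Fragment 3: offset=3 data="pCi" -> buffer=fWEpCiqpIUQ?
Fragment 4: offset=11 data="q" -> buffer=fWEpCiqpIUQq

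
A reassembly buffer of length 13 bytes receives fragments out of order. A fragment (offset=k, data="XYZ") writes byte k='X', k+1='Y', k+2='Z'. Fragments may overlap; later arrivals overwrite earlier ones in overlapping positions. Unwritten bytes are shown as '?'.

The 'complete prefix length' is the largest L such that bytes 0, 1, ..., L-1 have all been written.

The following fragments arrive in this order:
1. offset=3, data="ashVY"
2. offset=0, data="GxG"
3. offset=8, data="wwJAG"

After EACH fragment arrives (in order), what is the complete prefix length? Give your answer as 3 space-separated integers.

Answer: 0 8 13

Derivation:
Fragment 1: offset=3 data="ashVY" -> buffer=???ashVY????? -> prefix_len=0
Fragment 2: offset=0 data="GxG" -> buffer=GxGashVY????? -> prefix_len=8
Fragment 3: offset=8 data="wwJAG" -> buffer=GxGashVYwwJAG -> prefix_len=13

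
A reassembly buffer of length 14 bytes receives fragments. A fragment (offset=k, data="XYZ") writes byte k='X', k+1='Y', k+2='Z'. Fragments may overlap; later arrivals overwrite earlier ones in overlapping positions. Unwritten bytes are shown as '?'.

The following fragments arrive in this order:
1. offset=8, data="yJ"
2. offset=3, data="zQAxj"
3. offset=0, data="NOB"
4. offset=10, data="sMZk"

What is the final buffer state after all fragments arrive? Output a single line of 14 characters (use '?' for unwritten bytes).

Fragment 1: offset=8 data="yJ" -> buffer=????????yJ????
Fragment 2: offset=3 data="zQAxj" -> buffer=???zQAxjyJ????
Fragment 3: offset=0 data="NOB" -> buffer=NOBzQAxjyJ????
Fragment 4: offset=10 data="sMZk" -> buffer=NOBzQAxjyJsMZk

Answer: NOBzQAxjyJsMZk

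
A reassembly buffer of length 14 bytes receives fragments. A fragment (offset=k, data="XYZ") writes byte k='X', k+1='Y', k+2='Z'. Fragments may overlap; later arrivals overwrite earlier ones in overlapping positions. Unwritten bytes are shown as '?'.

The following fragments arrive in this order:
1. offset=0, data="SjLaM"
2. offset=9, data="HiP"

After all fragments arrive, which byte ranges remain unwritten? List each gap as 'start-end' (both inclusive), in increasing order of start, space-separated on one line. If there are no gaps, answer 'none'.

Fragment 1: offset=0 len=5
Fragment 2: offset=9 len=3
Gaps: 5-8 12-13

Answer: 5-8 12-13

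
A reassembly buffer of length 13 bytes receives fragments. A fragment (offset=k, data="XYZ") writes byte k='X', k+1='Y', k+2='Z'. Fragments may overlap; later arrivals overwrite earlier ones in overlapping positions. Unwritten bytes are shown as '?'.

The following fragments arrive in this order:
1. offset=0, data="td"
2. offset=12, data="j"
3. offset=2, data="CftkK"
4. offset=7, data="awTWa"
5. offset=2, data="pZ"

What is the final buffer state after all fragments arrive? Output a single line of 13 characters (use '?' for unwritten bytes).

Fragment 1: offset=0 data="td" -> buffer=td???????????
Fragment 2: offset=12 data="j" -> buffer=td??????????j
Fragment 3: offset=2 data="CftkK" -> buffer=tdCftkK?????j
Fragment 4: offset=7 data="awTWa" -> buffer=tdCftkKawTWaj
Fragment 5: offset=2 data="pZ" -> buffer=tdpZtkKawTWaj

Answer: tdpZtkKawTWaj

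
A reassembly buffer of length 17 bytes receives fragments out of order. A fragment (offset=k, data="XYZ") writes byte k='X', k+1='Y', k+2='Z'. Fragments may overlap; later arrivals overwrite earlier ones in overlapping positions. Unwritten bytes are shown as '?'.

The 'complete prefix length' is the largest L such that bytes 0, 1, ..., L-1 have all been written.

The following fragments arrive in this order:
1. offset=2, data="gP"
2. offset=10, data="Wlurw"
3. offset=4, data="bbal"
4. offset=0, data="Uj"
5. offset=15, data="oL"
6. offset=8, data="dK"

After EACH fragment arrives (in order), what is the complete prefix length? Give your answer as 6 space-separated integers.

Fragment 1: offset=2 data="gP" -> buffer=??gP????????????? -> prefix_len=0
Fragment 2: offset=10 data="Wlurw" -> buffer=??gP??????Wlurw?? -> prefix_len=0
Fragment 3: offset=4 data="bbal" -> buffer=??gPbbal??Wlurw?? -> prefix_len=0
Fragment 4: offset=0 data="Uj" -> buffer=UjgPbbal??Wlurw?? -> prefix_len=8
Fragment 5: offset=15 data="oL" -> buffer=UjgPbbal??WlurwoL -> prefix_len=8
Fragment 6: offset=8 data="dK" -> buffer=UjgPbbaldKWlurwoL -> prefix_len=17

Answer: 0 0 0 8 8 17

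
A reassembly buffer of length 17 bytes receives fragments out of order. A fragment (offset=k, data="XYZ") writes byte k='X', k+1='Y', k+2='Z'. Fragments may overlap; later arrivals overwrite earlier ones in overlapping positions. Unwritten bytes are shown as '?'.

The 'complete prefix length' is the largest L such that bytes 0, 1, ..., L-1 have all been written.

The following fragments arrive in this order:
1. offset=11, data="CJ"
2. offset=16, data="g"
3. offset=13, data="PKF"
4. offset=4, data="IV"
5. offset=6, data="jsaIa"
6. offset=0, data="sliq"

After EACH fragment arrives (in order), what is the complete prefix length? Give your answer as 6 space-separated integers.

Fragment 1: offset=11 data="CJ" -> buffer=???????????CJ???? -> prefix_len=0
Fragment 2: offset=16 data="g" -> buffer=???????????CJ???g -> prefix_len=0
Fragment 3: offset=13 data="PKF" -> buffer=???????????CJPKFg -> prefix_len=0
Fragment 4: offset=4 data="IV" -> buffer=????IV?????CJPKFg -> prefix_len=0
Fragment 5: offset=6 data="jsaIa" -> buffer=????IVjsaIaCJPKFg -> prefix_len=0
Fragment 6: offset=0 data="sliq" -> buffer=sliqIVjsaIaCJPKFg -> prefix_len=17

Answer: 0 0 0 0 0 17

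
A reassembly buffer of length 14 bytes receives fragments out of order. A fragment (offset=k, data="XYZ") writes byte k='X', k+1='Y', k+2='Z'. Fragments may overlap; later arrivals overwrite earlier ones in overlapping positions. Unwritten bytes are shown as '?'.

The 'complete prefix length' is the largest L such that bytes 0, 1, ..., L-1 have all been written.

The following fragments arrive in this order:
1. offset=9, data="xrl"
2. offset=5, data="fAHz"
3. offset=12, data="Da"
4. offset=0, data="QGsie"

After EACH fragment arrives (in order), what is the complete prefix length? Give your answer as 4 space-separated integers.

Answer: 0 0 0 14

Derivation:
Fragment 1: offset=9 data="xrl" -> buffer=?????????xrl?? -> prefix_len=0
Fragment 2: offset=5 data="fAHz" -> buffer=?????fAHzxrl?? -> prefix_len=0
Fragment 3: offset=12 data="Da" -> buffer=?????fAHzxrlDa -> prefix_len=0
Fragment 4: offset=0 data="QGsie" -> buffer=QGsiefAHzxrlDa -> prefix_len=14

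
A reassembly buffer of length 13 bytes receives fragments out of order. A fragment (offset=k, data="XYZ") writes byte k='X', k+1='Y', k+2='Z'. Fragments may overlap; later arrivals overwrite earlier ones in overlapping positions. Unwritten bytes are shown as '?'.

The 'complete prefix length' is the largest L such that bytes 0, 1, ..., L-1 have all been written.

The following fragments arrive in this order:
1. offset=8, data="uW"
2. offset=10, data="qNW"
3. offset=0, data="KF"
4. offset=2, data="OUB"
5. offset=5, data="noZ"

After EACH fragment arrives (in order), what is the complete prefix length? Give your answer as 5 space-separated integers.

Fragment 1: offset=8 data="uW" -> buffer=????????uW??? -> prefix_len=0
Fragment 2: offset=10 data="qNW" -> buffer=????????uWqNW -> prefix_len=0
Fragment 3: offset=0 data="KF" -> buffer=KF??????uWqNW -> prefix_len=2
Fragment 4: offset=2 data="OUB" -> buffer=KFOUB???uWqNW -> prefix_len=5
Fragment 5: offset=5 data="noZ" -> buffer=KFOUBnoZuWqNW -> prefix_len=13

Answer: 0 0 2 5 13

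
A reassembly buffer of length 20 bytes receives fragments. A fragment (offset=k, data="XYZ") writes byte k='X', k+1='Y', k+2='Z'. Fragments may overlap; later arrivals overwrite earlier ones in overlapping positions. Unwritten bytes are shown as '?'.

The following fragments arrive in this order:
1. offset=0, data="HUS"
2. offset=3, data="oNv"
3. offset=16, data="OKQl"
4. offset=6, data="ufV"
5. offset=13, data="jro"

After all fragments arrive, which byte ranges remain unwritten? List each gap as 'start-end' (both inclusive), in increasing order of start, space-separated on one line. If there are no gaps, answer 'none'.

Answer: 9-12

Derivation:
Fragment 1: offset=0 len=3
Fragment 2: offset=3 len=3
Fragment 3: offset=16 len=4
Fragment 4: offset=6 len=3
Fragment 5: offset=13 len=3
Gaps: 9-12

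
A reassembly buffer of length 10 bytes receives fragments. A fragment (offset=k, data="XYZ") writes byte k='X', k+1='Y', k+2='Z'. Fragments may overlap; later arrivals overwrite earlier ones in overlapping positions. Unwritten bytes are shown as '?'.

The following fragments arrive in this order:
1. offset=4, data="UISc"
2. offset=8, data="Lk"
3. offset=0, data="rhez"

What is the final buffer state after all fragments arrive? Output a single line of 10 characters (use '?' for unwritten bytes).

Answer: rhezUIScLk

Derivation:
Fragment 1: offset=4 data="UISc" -> buffer=????UISc??
Fragment 2: offset=8 data="Lk" -> buffer=????UIScLk
Fragment 3: offset=0 data="rhez" -> buffer=rhezUIScLk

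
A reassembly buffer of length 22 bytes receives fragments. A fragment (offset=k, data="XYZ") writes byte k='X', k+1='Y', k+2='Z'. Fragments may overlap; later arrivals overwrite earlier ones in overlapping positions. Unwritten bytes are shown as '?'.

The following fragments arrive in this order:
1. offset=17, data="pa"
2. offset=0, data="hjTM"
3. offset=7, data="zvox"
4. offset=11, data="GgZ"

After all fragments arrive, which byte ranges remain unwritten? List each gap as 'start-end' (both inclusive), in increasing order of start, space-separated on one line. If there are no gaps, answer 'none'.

Answer: 4-6 14-16 19-21

Derivation:
Fragment 1: offset=17 len=2
Fragment 2: offset=0 len=4
Fragment 3: offset=7 len=4
Fragment 4: offset=11 len=3
Gaps: 4-6 14-16 19-21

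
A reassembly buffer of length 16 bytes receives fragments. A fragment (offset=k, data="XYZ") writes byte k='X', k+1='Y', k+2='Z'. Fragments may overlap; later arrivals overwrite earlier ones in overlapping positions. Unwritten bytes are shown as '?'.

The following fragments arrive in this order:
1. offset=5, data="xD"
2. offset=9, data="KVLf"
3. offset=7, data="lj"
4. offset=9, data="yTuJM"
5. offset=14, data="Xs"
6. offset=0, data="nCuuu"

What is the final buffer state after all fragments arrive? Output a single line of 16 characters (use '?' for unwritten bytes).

Fragment 1: offset=5 data="xD" -> buffer=?????xD?????????
Fragment 2: offset=9 data="KVLf" -> buffer=?????xD??KVLf???
Fragment 3: offset=7 data="lj" -> buffer=?????xDljKVLf???
Fragment 4: offset=9 data="yTuJM" -> buffer=?????xDljyTuJM??
Fragment 5: offset=14 data="Xs" -> buffer=?????xDljyTuJMXs
Fragment 6: offset=0 data="nCuuu" -> buffer=nCuuuxDljyTuJMXs

Answer: nCuuuxDljyTuJMXs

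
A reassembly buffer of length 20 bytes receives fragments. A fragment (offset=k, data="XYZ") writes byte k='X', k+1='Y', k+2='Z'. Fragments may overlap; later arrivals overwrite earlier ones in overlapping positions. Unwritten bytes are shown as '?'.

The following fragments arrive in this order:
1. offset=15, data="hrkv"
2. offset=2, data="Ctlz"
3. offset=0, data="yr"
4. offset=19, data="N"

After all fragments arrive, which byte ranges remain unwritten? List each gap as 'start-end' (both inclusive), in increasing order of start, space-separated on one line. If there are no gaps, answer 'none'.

Fragment 1: offset=15 len=4
Fragment 2: offset=2 len=4
Fragment 3: offset=0 len=2
Fragment 4: offset=19 len=1
Gaps: 6-14

Answer: 6-14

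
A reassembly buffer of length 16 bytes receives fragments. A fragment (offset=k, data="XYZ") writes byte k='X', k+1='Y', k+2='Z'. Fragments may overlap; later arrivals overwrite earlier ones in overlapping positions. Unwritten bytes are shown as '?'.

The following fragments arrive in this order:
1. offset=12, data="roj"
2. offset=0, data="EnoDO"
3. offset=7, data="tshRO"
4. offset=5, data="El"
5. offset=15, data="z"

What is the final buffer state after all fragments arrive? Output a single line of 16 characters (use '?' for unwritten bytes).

Fragment 1: offset=12 data="roj" -> buffer=????????????roj?
Fragment 2: offset=0 data="EnoDO" -> buffer=EnoDO???????roj?
Fragment 3: offset=7 data="tshRO" -> buffer=EnoDO??tshROroj?
Fragment 4: offset=5 data="El" -> buffer=EnoDOEltshROroj?
Fragment 5: offset=15 data="z" -> buffer=EnoDOEltshROrojz

Answer: EnoDOEltshROrojz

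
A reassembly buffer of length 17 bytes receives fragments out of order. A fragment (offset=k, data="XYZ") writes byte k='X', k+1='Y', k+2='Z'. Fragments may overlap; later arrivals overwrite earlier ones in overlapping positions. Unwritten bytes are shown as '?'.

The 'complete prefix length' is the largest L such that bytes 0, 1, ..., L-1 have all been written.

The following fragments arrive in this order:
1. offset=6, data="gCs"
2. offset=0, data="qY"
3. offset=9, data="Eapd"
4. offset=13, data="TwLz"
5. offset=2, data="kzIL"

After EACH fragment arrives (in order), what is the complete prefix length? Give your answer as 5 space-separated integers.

Answer: 0 2 2 2 17

Derivation:
Fragment 1: offset=6 data="gCs" -> buffer=??????gCs???????? -> prefix_len=0
Fragment 2: offset=0 data="qY" -> buffer=qY????gCs???????? -> prefix_len=2
Fragment 3: offset=9 data="Eapd" -> buffer=qY????gCsEapd???? -> prefix_len=2
Fragment 4: offset=13 data="TwLz" -> buffer=qY????gCsEapdTwLz -> prefix_len=2
Fragment 5: offset=2 data="kzIL" -> buffer=qYkzILgCsEapdTwLz -> prefix_len=17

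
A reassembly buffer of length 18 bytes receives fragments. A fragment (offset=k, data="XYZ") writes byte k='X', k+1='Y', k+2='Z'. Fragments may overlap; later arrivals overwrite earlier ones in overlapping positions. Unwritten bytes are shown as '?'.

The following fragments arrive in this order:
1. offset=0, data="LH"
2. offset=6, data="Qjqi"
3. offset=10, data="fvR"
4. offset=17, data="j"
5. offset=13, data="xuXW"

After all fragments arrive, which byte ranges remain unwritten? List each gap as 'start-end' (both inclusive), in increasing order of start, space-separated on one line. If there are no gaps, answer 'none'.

Answer: 2-5

Derivation:
Fragment 1: offset=0 len=2
Fragment 2: offset=6 len=4
Fragment 3: offset=10 len=3
Fragment 4: offset=17 len=1
Fragment 5: offset=13 len=4
Gaps: 2-5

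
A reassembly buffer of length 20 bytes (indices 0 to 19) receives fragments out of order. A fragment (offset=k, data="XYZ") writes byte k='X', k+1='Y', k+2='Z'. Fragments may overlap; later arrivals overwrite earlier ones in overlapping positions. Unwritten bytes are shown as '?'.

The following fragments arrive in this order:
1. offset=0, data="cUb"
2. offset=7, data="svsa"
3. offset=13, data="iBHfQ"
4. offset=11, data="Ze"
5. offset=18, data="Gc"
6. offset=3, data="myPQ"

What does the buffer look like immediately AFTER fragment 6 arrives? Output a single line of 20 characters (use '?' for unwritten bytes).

Fragment 1: offset=0 data="cUb" -> buffer=cUb?????????????????
Fragment 2: offset=7 data="svsa" -> buffer=cUb????svsa?????????
Fragment 3: offset=13 data="iBHfQ" -> buffer=cUb????svsa??iBHfQ??
Fragment 4: offset=11 data="Ze" -> buffer=cUb????svsaZeiBHfQ??
Fragment 5: offset=18 data="Gc" -> buffer=cUb????svsaZeiBHfQGc
Fragment 6: offset=3 data="myPQ" -> buffer=cUbmyPQsvsaZeiBHfQGc

Answer: cUbmyPQsvsaZeiBHfQGc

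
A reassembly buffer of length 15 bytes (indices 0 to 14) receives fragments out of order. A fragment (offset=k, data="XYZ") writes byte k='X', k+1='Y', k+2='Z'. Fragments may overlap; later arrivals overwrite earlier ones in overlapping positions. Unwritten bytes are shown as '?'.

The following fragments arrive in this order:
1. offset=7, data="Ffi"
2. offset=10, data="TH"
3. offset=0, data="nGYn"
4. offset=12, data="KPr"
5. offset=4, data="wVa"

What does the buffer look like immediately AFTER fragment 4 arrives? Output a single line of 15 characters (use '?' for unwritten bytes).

Answer: nGYn???FfiTHKPr

Derivation:
Fragment 1: offset=7 data="Ffi" -> buffer=???????Ffi?????
Fragment 2: offset=10 data="TH" -> buffer=???????FfiTH???
Fragment 3: offset=0 data="nGYn" -> buffer=nGYn???FfiTH???
Fragment 4: offset=12 data="KPr" -> buffer=nGYn???FfiTHKPr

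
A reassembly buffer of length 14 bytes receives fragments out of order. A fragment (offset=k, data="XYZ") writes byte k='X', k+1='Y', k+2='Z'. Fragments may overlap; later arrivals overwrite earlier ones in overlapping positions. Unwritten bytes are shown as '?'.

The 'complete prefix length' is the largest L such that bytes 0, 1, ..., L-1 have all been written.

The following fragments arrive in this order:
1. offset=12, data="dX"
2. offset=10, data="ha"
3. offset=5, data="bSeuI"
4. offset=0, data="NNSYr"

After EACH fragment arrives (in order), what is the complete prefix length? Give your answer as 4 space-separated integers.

Answer: 0 0 0 14

Derivation:
Fragment 1: offset=12 data="dX" -> buffer=????????????dX -> prefix_len=0
Fragment 2: offset=10 data="ha" -> buffer=??????????hadX -> prefix_len=0
Fragment 3: offset=5 data="bSeuI" -> buffer=?????bSeuIhadX -> prefix_len=0
Fragment 4: offset=0 data="NNSYr" -> buffer=NNSYrbSeuIhadX -> prefix_len=14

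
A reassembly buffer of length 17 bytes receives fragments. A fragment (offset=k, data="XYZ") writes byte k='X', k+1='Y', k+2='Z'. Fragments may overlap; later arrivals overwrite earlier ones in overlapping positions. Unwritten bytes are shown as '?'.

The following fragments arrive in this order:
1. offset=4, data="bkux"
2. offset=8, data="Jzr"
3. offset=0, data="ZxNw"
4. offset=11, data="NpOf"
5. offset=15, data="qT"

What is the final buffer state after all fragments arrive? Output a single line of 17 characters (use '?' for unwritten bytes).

Fragment 1: offset=4 data="bkux" -> buffer=????bkux?????????
Fragment 2: offset=8 data="Jzr" -> buffer=????bkuxJzr??????
Fragment 3: offset=0 data="ZxNw" -> buffer=ZxNwbkuxJzr??????
Fragment 4: offset=11 data="NpOf" -> buffer=ZxNwbkuxJzrNpOf??
Fragment 5: offset=15 data="qT" -> buffer=ZxNwbkuxJzrNpOfqT

Answer: ZxNwbkuxJzrNpOfqT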